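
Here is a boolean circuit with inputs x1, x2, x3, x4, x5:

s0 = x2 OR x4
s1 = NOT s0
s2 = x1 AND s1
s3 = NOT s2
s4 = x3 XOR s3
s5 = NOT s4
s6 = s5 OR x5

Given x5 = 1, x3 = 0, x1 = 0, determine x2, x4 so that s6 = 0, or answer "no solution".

no solution exists

With x5 = 1, x3 = 0, x1 = 0 fixed, none of the 4 settings of x2, x4 give s6 = 0.
For example, with x2=0, x4=1:
s0 = x2 OR x4 = 0 OR 1 = 1
s1 = NOT s0 = NOT 1 = 0
s2 = x1 AND s1 = 0 AND 0 = 0
s3 = NOT s2 = NOT 0 = 1
s4 = x3 XOR s3 = 0 XOR 1 = 1
s5 = NOT s4 = NOT 1 = 0
s6 = s5 OR x5 = 0 OR 1 = 1
giving s6 = 1 ≠ 0.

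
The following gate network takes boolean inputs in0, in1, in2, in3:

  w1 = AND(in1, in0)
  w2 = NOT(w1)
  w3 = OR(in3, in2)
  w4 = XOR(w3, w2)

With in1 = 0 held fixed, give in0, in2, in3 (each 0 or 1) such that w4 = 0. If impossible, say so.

w4 = XOR(w3, w2) must be 0, so w3 and w2 are equal.
Check with in1 = 0 and in0=0, in2=1, in3=1:
w1 = AND(in1, in0) = AND(0, 0) = 0
w2 = NOT(w1) = NOT 0 = 1
w3 = OR(in3, in2) = OR(1, 1) = 1
w4 = XOR(w3, w2) = XOR(1, 1) = 0
So w4 = 0.

in0=0, in2=1, in3=1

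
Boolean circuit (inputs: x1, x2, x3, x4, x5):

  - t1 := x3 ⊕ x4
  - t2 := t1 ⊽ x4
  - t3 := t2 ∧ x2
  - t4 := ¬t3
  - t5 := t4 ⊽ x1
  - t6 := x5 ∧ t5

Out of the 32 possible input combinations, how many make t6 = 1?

1

t6 = x5 ∧ t5 must be 1, so both x5 = 1 and t5 = 1.
t5 = t4 ⊽ x1 must be 1, so both t4 = 0 and x1 = 0.
Enumerating the 32 input combinations, 1 give t6 = 1 and 31 give t6 = 0.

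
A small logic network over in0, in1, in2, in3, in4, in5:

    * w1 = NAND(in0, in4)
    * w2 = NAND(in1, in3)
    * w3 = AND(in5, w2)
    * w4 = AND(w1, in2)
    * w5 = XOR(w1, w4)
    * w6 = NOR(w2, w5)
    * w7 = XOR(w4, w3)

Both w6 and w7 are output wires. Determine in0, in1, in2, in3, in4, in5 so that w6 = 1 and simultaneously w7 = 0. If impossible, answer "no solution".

Check with in0=1, in1=1, in2=0, in3=1, in4=1, in5=0:
w1 = NAND(in0, in4) = NAND(1, 1) = 0
w2 = NAND(in1, in3) = NAND(1, 1) = 0
w3 = AND(in5, w2) = AND(0, 0) = 0
w4 = AND(w1, in2) = AND(0, 0) = 0
w5 = XOR(w1, w4) = XOR(0, 0) = 0
w6 = NOR(w2, w5) = NOR(0, 0) = 1
w7 = XOR(w4, w3) = XOR(0, 0) = 0
So w6 = 1 and w7 = 0.

in0=1, in1=1, in2=0, in3=1, in4=1, in5=0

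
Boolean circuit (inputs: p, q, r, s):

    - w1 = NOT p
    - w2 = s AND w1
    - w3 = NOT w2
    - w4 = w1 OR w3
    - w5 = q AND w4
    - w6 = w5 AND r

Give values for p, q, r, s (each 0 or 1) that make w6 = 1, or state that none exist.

w6 = w5 AND r must be 1, so both w5 = 1 and r = 1.
w5 = q AND w4 must be 1, so both q = 1 and w4 = 1.
w4 = w1 OR w3 must be 1, so at least one of w1, w3 is 1.
Check with p=1 q=1 r=1 s=0:
w1 = NOT p = NOT 1 = 0
w2 = s AND w1 = 0 AND 0 = 0
w3 = NOT w2 = NOT 0 = 1
w4 = w1 OR w3 = 0 OR 1 = 1
w5 = q AND w4 = 1 AND 1 = 1
w6 = w5 AND r = 1 AND 1 = 1
So w6 = 1 as required.

p=1 q=1 r=1 s=0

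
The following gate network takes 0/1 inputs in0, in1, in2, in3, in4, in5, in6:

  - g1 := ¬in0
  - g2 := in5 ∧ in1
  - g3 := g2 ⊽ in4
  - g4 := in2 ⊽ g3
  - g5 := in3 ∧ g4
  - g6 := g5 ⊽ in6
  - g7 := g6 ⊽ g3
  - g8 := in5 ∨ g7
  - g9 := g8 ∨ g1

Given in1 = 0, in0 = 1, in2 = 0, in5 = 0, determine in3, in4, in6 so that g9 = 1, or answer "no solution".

in3=1, in4=1, in6=1

Check with in1 = 0, in0 = 1, in2 = 0, in5 = 0 and in3=1, in4=1, in6=1:
g1 = ¬in0 = ¬1 = 0
g2 = in5 ∧ in1 = 0 ∧ 0 = 0
g3 = g2 ⊽ in4 = 0 ⊽ 1 = 0
g4 = in2 ⊽ g3 = 0 ⊽ 0 = 1
g5 = in3 ∧ g4 = 1 ∧ 1 = 1
g6 = g5 ⊽ in6 = 1 ⊽ 1 = 0
g7 = g6 ⊽ g3 = 0 ⊽ 0 = 1
g8 = in5 ∨ g7 = 0 ∨ 1 = 1
g9 = g8 ∨ g1 = 1 ∨ 0 = 1
So g9 = 1.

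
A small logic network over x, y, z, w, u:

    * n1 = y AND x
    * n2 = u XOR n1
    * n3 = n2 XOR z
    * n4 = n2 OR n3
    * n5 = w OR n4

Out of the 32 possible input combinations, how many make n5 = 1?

n5 = w OR n4 must be 1, so at least one of w, n4 is 1.
Enumerating the 32 input combinations, 28 give n5 = 1 and 4 give n5 = 0.

28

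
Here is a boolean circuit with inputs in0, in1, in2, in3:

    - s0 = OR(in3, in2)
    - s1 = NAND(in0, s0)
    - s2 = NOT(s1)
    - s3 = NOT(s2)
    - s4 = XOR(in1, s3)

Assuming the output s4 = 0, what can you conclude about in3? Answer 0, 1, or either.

either

Both values of in3 occur among assignments with s4 = 0:
  in3=0: in0=0, in1=1, in2=0, in3=0
  in3=1: in0=0, in1=1, in2=0, in3=1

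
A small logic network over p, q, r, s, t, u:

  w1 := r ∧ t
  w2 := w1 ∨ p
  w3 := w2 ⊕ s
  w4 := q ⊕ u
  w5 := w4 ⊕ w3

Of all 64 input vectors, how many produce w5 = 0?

32

w5 = w4 ⊕ w3 must be 0, so w4 and w3 are equal.
Enumerating the 64 input combinations, 32 give w5 = 0 and 32 give w5 = 1.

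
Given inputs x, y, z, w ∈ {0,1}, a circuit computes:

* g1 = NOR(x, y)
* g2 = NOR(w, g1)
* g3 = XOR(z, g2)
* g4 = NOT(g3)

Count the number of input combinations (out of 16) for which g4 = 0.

8

g4 = NOT(g3) must be 0, so g3 = 1.
g3 = XOR(z, g2) must be 1, so z and g2 differ.
Enumerating the 16 input combinations, 8 give g4 = 0 and 8 give g4 = 1.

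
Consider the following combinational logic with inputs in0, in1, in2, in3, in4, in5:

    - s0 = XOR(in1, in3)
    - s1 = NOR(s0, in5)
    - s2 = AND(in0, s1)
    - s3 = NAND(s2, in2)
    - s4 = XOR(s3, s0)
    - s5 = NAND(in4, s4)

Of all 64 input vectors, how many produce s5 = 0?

s5 = NAND(in4, s4) must be 0, so both in4 = 1 and s4 = 1.
s4 = XOR(s3, s0) must be 1, so s3 and s0 differ.
Enumerating the 64 input combinations, 14 give s5 = 0 and 50 give s5 = 1.

14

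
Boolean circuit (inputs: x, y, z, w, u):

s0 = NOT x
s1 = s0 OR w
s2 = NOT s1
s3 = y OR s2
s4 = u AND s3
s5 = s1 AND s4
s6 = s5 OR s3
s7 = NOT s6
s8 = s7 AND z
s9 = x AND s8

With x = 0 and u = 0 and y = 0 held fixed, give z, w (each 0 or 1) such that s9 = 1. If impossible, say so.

With x = 0 and u = 0 and y = 0 fixed, none of the 4 settings of z, w give s9 = 1.
For example, with z=1, w=1:
s0 = NOT x = NOT 0 = 1
s1 = s0 OR w = 1 OR 1 = 1
s2 = NOT s1 = NOT 1 = 0
s3 = y OR s2 = 0 OR 0 = 0
s4 = u AND s3 = 0 AND 0 = 0
s5 = s1 AND s4 = 1 AND 0 = 0
s6 = s5 OR s3 = 0 OR 0 = 0
s7 = NOT s6 = NOT 0 = 1
s8 = s7 AND z = 1 AND 1 = 1
s9 = x AND s8 = 0 AND 1 = 0
giving s9 = 0 ≠ 1.

no solution exists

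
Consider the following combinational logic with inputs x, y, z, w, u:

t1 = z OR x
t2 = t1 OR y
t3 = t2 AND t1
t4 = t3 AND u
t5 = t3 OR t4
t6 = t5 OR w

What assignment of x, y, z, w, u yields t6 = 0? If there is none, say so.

Check with x=0, y=1, z=0, w=0, u=0:
t1 = z OR x = 0 OR 0 = 0
t2 = t1 OR y = 0 OR 1 = 1
t3 = t2 AND t1 = 1 AND 0 = 0
t4 = t3 AND u = 0 AND 0 = 0
t5 = t3 OR t4 = 0 OR 0 = 0
t6 = t5 OR w = 0 OR 0 = 0
So t6 = 0 as required.

x=0, y=1, z=0, w=0, u=0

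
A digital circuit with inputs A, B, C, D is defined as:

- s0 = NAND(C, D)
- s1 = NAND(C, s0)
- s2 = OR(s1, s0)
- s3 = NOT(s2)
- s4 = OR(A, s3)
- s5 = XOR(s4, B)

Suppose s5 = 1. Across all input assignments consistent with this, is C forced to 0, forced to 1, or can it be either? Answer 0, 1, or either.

Both values of C occur among assignments with s5 = 1:
  C=0: A=0, B=1, C=0, D=0
  C=1: A=0, B=1, C=1, D=0

either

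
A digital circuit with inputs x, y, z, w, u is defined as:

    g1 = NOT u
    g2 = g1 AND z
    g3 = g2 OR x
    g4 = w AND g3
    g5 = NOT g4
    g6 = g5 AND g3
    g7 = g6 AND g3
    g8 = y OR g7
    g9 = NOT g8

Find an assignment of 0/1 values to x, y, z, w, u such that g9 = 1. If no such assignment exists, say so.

Check with x=1 y=0 z=1 w=1 u=0:
g1 = NOT u = NOT 0 = 1
g2 = g1 AND z = 1 AND 1 = 1
g3 = g2 OR x = 1 OR 1 = 1
g4 = w AND g3 = 1 AND 1 = 1
g5 = NOT g4 = NOT 1 = 0
g6 = g5 AND g3 = 0 AND 1 = 0
g7 = g6 AND g3 = 0 AND 1 = 0
g8 = y OR g7 = 0 OR 0 = 0
g9 = NOT g8 = NOT 0 = 1
So g9 = 1 as required.

x=1 y=0 z=1 w=1 u=0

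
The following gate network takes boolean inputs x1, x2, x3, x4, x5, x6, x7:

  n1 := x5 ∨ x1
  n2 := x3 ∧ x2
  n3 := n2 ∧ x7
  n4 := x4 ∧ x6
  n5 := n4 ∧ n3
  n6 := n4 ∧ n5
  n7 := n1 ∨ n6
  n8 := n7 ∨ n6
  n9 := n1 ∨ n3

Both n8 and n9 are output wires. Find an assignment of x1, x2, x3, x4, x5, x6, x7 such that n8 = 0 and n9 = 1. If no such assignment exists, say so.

x1=0 x2=1 x3=1 x4=0 x5=0 x6=1 x7=1

Check with x1=0 x2=1 x3=1 x4=0 x5=0 x6=1 x7=1:
n1 = x5 ∨ x1 = 0 ∨ 0 = 0
n2 = x3 ∧ x2 = 1 ∧ 1 = 1
n3 = n2 ∧ x7 = 1 ∧ 1 = 1
n4 = x4 ∧ x6 = 0 ∧ 1 = 0
n5 = n4 ∧ n3 = 0 ∧ 1 = 0
n6 = n4 ∧ n5 = 0 ∧ 0 = 0
n7 = n1 ∨ n6 = 0 ∨ 0 = 0
n8 = n7 ∨ n6 = 0 ∨ 0 = 0
n9 = n1 ∨ n3 = 0 ∨ 1 = 1
So n8 = 0 and n9 = 1.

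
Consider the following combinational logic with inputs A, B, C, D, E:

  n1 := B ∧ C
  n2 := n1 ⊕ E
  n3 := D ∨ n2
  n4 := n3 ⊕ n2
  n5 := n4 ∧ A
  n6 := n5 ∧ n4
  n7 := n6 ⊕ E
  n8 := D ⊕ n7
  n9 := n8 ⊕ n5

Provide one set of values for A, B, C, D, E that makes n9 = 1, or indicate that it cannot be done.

n9 = n8 ⊕ n5 must be 1, so n8 and n5 differ.
Check with A=0, B=0, C=1, D=0, E=1:
n1 = B ∧ C = 0 ∧ 1 = 0
n2 = n1 ⊕ E = 0 ⊕ 1 = 1
n3 = D ∨ n2 = 0 ∨ 1 = 1
n4 = n3 ⊕ n2 = 1 ⊕ 1 = 0
n5 = n4 ∧ A = 0 ∧ 0 = 0
n6 = n5 ∧ n4 = 0 ∧ 0 = 0
n7 = n6 ⊕ E = 0 ⊕ 1 = 1
n8 = D ⊕ n7 = 0 ⊕ 1 = 1
n9 = n8 ⊕ n5 = 1 ⊕ 0 = 1
So n9 = 1 as required.

A=0, B=0, C=1, D=0, E=1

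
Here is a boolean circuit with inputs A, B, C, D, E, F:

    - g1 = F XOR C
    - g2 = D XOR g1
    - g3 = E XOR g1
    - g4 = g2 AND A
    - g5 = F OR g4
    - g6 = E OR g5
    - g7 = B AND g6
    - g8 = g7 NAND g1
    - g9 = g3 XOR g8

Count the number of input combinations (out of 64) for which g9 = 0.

35

g9 = g3 XOR g8 must be 0, so g3 and g8 are equal.
Enumerating the 64 input combinations, 35 give g9 = 0 and 29 give g9 = 1.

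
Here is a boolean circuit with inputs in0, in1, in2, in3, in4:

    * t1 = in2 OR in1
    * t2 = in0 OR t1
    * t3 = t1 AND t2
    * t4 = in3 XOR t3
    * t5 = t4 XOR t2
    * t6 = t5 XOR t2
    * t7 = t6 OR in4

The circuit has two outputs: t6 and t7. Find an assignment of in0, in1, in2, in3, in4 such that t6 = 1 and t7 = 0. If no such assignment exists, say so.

no solution exists

Across all 32 input combinations, none give both t6 = 1 and t7 = 0.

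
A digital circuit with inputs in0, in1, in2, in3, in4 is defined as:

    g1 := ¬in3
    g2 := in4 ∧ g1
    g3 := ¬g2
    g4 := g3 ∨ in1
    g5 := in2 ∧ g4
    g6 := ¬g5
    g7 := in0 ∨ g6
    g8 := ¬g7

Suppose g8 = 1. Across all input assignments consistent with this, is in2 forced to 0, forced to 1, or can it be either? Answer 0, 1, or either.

1

g8 = ¬g7 must be 1, so g7 = 0.
g7 = in0 ∨ g6 must be 0, so both in0 = 0 and g6 = 0.
g6 = ¬g5 must be 0, so g5 = 1.
Every assignment with g8 = 1 has in2 = 1; there are 7 such assignment(s).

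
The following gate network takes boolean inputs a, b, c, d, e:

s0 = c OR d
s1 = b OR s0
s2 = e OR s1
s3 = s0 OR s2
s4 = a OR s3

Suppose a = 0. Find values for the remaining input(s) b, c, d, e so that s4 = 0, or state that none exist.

b=0 c=0 d=0 e=0

Check with a = 0 and b=0, c=0, d=0, e=0:
s0 = c OR d = 0 OR 0 = 0
s1 = b OR s0 = 0 OR 0 = 0
s2 = e OR s1 = 0 OR 0 = 0
s3 = s0 OR s2 = 0 OR 0 = 0
s4 = a OR s3 = 0 OR 0 = 0
So s4 = 0.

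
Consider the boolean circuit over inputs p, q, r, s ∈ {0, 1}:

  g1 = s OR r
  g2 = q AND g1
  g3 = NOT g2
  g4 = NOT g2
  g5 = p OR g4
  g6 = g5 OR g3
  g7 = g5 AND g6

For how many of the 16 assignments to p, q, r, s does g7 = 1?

13

g7 = g5 AND g6 must be 1, so both g5 = 1 and g6 = 1.
Enumerating the 16 input combinations, 13 give g7 = 1 and 3 give g7 = 0.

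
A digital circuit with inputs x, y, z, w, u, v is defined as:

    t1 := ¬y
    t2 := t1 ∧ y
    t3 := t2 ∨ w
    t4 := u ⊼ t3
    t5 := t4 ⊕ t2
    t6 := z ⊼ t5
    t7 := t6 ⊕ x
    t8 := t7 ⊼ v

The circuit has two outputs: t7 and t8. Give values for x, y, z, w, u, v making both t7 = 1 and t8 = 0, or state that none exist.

x=0, y=0, z=1, w=1, u=1, v=1

Check with x=0, y=0, z=1, w=1, u=1, v=1:
t1 = ¬y = ¬0 = 1
t2 = t1 ∧ y = 1 ∧ 0 = 0
t3 = t2 ∨ w = 0 ∨ 1 = 1
t4 = u ⊼ t3 = 1 ⊼ 1 = 0
t5 = t4 ⊕ t2 = 0 ⊕ 0 = 0
t6 = z ⊼ t5 = 1 ⊼ 0 = 1
t7 = t6 ⊕ x = 1 ⊕ 0 = 1
t8 = t7 ⊼ v = 1 ⊼ 1 = 0
So t7 = 1 and t8 = 0.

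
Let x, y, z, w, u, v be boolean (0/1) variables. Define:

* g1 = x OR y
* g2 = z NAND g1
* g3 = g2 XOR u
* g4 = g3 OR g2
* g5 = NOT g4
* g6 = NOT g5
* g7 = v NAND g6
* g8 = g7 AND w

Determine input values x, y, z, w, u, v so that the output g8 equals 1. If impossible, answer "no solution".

Check with x=1 y=0 z=0 w=1 u=0 v=0:
g1 = x OR y = 1 OR 0 = 1
g2 = z NAND g1 = 0 NAND 1 = 1
g3 = g2 XOR u = 1 XOR 0 = 1
g4 = g3 OR g2 = 1 OR 1 = 1
g5 = NOT g4 = NOT 1 = 0
g6 = NOT g5 = NOT 0 = 1
g7 = v NAND g6 = 0 NAND 1 = 1
g8 = g7 AND w = 1 AND 1 = 1
So g8 = 1 as required.

x=1 y=0 z=0 w=1 u=0 v=0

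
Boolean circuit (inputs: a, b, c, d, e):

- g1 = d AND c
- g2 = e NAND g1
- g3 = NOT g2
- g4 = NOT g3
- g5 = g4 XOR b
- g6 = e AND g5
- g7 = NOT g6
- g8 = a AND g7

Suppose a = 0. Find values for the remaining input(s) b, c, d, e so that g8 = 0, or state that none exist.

g8 = a AND g7 must be 0, so at least one of a, g7 is 0.
Check with a = 0 and b=0, c=0, d=1, e=0:
g1 = d AND c = 1 AND 0 = 0
g2 = e NAND g1 = 0 NAND 0 = 1
g3 = NOT g2 = NOT 1 = 0
g4 = NOT g3 = NOT 0 = 1
g5 = g4 XOR b = 1 XOR 0 = 1
g6 = e AND g5 = 0 AND 1 = 0
g7 = NOT g6 = NOT 0 = 1
g8 = a AND g7 = 0 AND 1 = 0
So g8 = 0.

b=0, c=0, d=1, e=0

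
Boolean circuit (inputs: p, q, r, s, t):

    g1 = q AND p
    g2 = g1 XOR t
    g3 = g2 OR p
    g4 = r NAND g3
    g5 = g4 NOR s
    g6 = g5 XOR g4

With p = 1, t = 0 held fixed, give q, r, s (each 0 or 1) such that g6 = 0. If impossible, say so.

q=0, r=1, s=1

g6 = g5 XOR g4 must be 0, so g5 and g4 are equal.
Check with p = 1, t = 0 and q=0, r=1, s=1:
g1 = q AND p = 0 AND 1 = 0
g2 = g1 XOR t = 0 XOR 0 = 0
g3 = g2 OR p = 0 OR 1 = 1
g4 = r NAND g3 = 1 NAND 1 = 0
g5 = g4 NOR s = 0 NOR 1 = 0
g6 = g5 XOR g4 = 0 XOR 0 = 0
So g6 = 0.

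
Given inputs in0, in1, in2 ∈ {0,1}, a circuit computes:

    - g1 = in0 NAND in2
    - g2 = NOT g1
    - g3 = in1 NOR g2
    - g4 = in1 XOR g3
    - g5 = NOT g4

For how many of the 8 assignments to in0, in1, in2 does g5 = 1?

g5 = NOT g4 must be 1, so g4 = 0.
g4 = in1 XOR g3 must be 0, so in1 and g3 are equal.
Satisfying assignments:
  in0=1, in1=0, in2=1

1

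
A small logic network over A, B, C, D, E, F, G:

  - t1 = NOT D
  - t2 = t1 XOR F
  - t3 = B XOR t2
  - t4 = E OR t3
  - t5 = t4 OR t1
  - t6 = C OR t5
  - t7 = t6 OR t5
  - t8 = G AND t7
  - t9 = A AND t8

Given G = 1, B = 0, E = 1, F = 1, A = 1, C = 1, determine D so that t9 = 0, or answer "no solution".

With G = 1, B = 0, E = 1, F = 1, A = 1, C = 1 fixed, none of the 2 settings of D give t9 = 0.
For example, with D=0:
t1 = NOT D = NOT 0 = 1
t2 = t1 XOR F = 1 XOR 1 = 0
t3 = B XOR t2 = 0 XOR 0 = 0
t4 = E OR t3 = 1 OR 0 = 1
t5 = t4 OR t1 = 1 OR 1 = 1
t6 = C OR t5 = 1 OR 1 = 1
t7 = t6 OR t5 = 1 OR 1 = 1
t8 = G AND t7 = 1 AND 1 = 1
t9 = A AND t8 = 1 AND 1 = 1
giving t9 = 1 ≠ 0.

no solution exists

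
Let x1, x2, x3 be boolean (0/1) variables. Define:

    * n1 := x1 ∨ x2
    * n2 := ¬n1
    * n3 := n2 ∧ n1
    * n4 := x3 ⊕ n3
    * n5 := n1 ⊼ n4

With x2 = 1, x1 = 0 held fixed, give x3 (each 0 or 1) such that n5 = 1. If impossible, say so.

x3=0

n5 = n1 ⊼ n4 must be 1, so at least one of n1, n4 is 0.
Check with x2 = 1, x1 = 0 and x3=0:
n1 = x1 ∨ x2 = 0 ∨ 1 = 1
n2 = ¬n1 = ¬1 = 0
n3 = n2 ∧ n1 = 0 ∧ 1 = 0
n4 = x3 ⊕ n3 = 0 ⊕ 0 = 0
n5 = n1 ⊼ n4 = 1 ⊼ 0 = 1
So n5 = 1.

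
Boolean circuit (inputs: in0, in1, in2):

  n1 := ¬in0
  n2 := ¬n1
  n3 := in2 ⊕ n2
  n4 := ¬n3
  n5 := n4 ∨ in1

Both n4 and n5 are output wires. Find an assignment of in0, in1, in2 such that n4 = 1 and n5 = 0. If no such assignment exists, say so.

no solution exists

Across all 8 input combinations, none give both n4 = 1 and n5 = 0.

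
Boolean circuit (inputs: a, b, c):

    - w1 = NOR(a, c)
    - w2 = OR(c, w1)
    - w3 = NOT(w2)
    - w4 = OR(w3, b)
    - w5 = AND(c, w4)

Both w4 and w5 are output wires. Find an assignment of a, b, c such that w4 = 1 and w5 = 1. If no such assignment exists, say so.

a=0, b=1, c=1

Check with a=0, b=1, c=1:
w1 = NOR(a, c) = NOR(0, 1) = 0
w2 = OR(c, w1) = OR(1, 0) = 1
w3 = NOT(w2) = NOT 1 = 0
w4 = OR(w3, b) = OR(0, 1) = 1
w5 = AND(c, w4) = AND(1, 1) = 1
So w4 = 1 and w5 = 1.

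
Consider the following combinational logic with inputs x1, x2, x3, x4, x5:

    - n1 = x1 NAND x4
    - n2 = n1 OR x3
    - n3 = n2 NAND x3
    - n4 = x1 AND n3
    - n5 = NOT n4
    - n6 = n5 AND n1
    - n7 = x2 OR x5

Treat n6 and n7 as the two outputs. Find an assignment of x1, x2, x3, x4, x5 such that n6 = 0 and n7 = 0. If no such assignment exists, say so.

x1=1 x2=0 x3=0 x4=1 x5=0

Check with x1=1 x2=0 x3=0 x4=1 x5=0:
n1 = x1 NAND x4 = 1 NAND 1 = 0
n2 = n1 OR x3 = 0 OR 0 = 0
n3 = n2 NAND x3 = 0 NAND 0 = 1
n4 = x1 AND n3 = 1 AND 1 = 1
n5 = NOT n4 = NOT 1 = 0
n6 = n5 AND n1 = 0 AND 0 = 0
n7 = x2 OR x5 = 0 OR 0 = 0
So n6 = 0 and n7 = 0.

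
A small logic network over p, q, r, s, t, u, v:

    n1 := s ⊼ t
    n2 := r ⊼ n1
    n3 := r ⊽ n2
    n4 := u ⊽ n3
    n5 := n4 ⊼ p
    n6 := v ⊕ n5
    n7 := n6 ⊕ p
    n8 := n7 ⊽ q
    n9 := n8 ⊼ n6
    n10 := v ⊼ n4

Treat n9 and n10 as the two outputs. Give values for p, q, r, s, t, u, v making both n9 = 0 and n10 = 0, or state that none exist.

Check with p=1, q=0, r=1, s=1, t=0, u=0, v=1:
n1 = s ⊼ t = 1 ⊼ 0 = 1
n2 = r ⊼ n1 = 1 ⊼ 1 = 0
n3 = r ⊽ n2 = 1 ⊽ 0 = 0
n4 = u ⊽ n3 = 0 ⊽ 0 = 1
n5 = n4 ⊼ p = 1 ⊼ 1 = 0
n6 = v ⊕ n5 = 1 ⊕ 0 = 1
n7 = n6 ⊕ p = 1 ⊕ 1 = 0
n8 = n7 ⊽ q = 0 ⊽ 0 = 1
n9 = n8 ⊼ n6 = 1 ⊼ 1 = 0
n10 = v ⊼ n4 = 1 ⊼ 1 = 0
So n9 = 0 and n10 = 0.

p=1, q=0, r=1, s=1, t=0, u=0, v=1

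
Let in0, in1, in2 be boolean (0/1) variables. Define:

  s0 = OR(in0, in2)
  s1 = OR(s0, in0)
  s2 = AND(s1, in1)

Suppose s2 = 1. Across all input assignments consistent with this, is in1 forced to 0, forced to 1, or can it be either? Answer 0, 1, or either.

1

s2 = AND(s1, in1) must be 1, so both s1 = 1 and in1 = 1.
Every assignment with s2 = 1 has in1 = 1; there are 3 such assignment(s).
  in0=0, in1=1, in2=1
  in0=1, in1=1, in2=0
  in0=1, in1=1, in2=1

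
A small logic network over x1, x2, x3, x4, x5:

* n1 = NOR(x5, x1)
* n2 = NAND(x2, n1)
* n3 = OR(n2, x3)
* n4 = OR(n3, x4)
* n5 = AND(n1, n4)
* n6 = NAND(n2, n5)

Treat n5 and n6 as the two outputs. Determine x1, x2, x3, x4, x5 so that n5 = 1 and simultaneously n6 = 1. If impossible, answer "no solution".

x1=0, x2=1, x3=1, x4=1, x5=0

Check with x1=0, x2=1, x3=1, x4=1, x5=0:
n1 = NOR(x5, x1) = NOR(0, 0) = 1
n2 = NAND(x2, n1) = NAND(1, 1) = 0
n3 = OR(n2, x3) = OR(0, 1) = 1
n4 = OR(n3, x4) = OR(1, 1) = 1
n5 = AND(n1, n4) = AND(1, 1) = 1
n6 = NAND(n2, n5) = NAND(0, 1) = 1
So n5 = 1 and n6 = 1.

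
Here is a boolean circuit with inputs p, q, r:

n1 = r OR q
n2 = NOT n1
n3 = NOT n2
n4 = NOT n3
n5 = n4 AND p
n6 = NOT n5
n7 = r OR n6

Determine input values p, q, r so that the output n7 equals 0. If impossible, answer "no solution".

p=1 q=0 r=0

n7 = r OR n6 must be 0, so both r = 0 and n6 = 0.
n6 = NOT n5 must be 0, so n5 = 1.
Check with p=1 q=0 r=0:
n1 = r OR q = 0 OR 0 = 0
n2 = NOT n1 = NOT 0 = 1
n3 = NOT n2 = NOT 1 = 0
n4 = NOT n3 = NOT 0 = 1
n5 = n4 AND p = 1 AND 1 = 1
n6 = NOT n5 = NOT 1 = 0
n7 = r OR n6 = 0 OR 0 = 0
So n7 = 0 as required.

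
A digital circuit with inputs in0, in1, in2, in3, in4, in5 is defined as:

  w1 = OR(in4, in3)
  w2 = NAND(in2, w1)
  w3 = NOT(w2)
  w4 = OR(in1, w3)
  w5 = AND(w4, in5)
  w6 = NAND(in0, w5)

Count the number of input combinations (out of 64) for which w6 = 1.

w6 = NAND(in0, w5) must be 1, so at least one of in0, w5 is 0.
Enumerating the 64 input combinations, 53 give w6 = 1 and 11 give w6 = 0.

53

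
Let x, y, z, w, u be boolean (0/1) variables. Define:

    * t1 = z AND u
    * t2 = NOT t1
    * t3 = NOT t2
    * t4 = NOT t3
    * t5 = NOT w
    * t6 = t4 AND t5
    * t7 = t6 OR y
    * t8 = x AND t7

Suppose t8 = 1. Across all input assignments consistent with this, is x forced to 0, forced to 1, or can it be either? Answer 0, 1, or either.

t8 = x AND t7 must be 1, so both x = 1 and t7 = 1.
t7 = t6 OR y must be 1, so at least one of t6, y is 1.
Every assignment with t8 = 1 has x = 1; there are 11 such assignment(s).

1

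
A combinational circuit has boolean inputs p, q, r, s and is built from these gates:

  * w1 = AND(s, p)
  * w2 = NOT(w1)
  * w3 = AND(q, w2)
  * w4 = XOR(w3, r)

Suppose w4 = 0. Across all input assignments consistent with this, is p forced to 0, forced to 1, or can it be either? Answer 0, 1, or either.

either

Both values of p occur among assignments with w4 = 0:
  p=0: p=0, q=0, r=0, s=0
  p=1: p=1, q=0, r=0, s=0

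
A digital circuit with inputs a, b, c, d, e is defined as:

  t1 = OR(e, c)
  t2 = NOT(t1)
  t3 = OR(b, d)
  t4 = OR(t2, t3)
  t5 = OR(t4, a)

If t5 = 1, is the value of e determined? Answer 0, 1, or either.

either

Both values of e occur among assignments with t5 = 1:
  e=0: a=0, b=0, c=0, d=0, e=0
  e=1: a=0, b=0, c=0, d=1, e=1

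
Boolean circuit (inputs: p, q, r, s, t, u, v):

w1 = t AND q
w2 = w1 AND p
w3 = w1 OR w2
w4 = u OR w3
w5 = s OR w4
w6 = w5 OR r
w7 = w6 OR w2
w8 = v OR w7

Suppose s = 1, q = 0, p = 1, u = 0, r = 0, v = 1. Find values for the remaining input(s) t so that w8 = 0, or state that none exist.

no solution exists

With s = 1, q = 0, p = 1, u = 0, r = 0, v = 1 fixed, none of the 2 settings of t give w8 = 0.
For example, with t=0:
w1 = t AND q = 0 AND 0 = 0
w2 = w1 AND p = 0 AND 1 = 0
w3 = w1 OR w2 = 0 OR 0 = 0
w4 = u OR w3 = 0 OR 0 = 0
w5 = s OR w4 = 1 OR 0 = 1
w6 = w5 OR r = 1 OR 0 = 1
w7 = w6 OR w2 = 1 OR 0 = 1
w8 = v OR w7 = 1 OR 1 = 1
giving w8 = 1 ≠ 0.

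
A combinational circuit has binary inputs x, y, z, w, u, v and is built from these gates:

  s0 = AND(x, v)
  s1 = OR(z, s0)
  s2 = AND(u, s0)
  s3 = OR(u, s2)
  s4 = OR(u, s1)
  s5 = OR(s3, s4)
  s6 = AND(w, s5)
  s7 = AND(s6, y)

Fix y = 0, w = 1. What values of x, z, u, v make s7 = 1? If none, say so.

no solution exists

With y = 0, w = 1 fixed, none of the 16 settings of x, z, u, v give s7 = 1.
For example, with x=0, z=0, u=0, v=1:
s0 = AND(x, v) = AND(0, 1) = 0
s1 = OR(z, s0) = OR(0, 0) = 0
s2 = AND(u, s0) = AND(0, 0) = 0
s3 = OR(u, s2) = OR(0, 0) = 0
s4 = OR(u, s1) = OR(0, 0) = 0
s5 = OR(s3, s4) = OR(0, 0) = 0
s6 = AND(w, s5) = AND(1, 0) = 0
s7 = AND(s6, y) = AND(0, 0) = 0
giving s7 = 0 ≠ 1.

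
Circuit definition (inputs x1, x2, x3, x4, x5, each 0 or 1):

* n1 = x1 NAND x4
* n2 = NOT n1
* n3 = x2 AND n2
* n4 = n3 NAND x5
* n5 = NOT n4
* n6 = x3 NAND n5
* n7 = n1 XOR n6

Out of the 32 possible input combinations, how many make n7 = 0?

n7 = n1 XOR n6 must be 0, so n1 and n6 are equal.
Enumerating the 32 input combinations, 25 give n7 = 0 and 7 give n7 = 1.

25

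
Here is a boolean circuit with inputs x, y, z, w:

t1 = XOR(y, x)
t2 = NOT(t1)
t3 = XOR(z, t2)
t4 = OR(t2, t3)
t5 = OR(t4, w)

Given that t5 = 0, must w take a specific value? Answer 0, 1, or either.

t5 = OR(t4, w) must be 0, so both t4 = 0 and w = 0.
t4 = OR(t2, t3) must be 0, so both t2 = 0 and t3 = 0.
t2 = NOT(t1) must be 0, so t1 = 1.
Every assignment with t5 = 0 has w = 0; there are 2 such assignment(s).
  x=0, y=1, z=0, w=0
  x=1, y=0, z=0, w=0

0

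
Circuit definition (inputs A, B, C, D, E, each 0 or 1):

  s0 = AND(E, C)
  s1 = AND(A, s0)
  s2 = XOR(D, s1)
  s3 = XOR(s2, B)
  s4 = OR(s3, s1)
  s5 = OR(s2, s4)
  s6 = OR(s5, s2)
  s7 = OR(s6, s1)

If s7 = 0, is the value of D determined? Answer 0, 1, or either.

s7 = OR(s6, s1) must be 0, so both s6 = 0 and s1 = 0.
s6 = OR(s5, s2) must be 0, so both s5 = 0 and s2 = 0.
Every assignment with s7 = 0 has D = 0; there are 7 such assignment(s).

0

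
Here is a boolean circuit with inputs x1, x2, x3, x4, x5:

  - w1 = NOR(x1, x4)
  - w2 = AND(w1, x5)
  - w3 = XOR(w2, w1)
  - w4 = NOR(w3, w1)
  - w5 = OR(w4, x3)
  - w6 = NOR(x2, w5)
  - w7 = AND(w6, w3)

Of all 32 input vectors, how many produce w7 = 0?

31

w7 = AND(w6, w3) must be 0, so at least one of w6, w3 is 0.
Enumerating the 32 input combinations, 31 give w7 = 0 and 1 give w7 = 1.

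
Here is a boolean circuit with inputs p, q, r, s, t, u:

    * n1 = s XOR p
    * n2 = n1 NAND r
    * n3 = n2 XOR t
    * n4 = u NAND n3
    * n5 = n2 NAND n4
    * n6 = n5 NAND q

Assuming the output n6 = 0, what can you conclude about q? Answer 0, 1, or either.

1

n6 = n5 NAND q must be 0, so both n5 = 1 and q = 1.
Every assignment with n6 = 0 has q = 1; there are 14 such assignment(s).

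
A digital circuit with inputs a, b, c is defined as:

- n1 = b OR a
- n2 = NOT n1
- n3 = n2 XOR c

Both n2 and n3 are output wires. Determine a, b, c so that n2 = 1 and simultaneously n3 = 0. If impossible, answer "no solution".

Check with a=0, b=0, c=1:
n1 = b OR a = 0 OR 0 = 0
n2 = NOT n1 = NOT 0 = 1
n3 = n2 XOR c = 1 XOR 1 = 0
So n2 = 1 and n3 = 0.

a=0, b=0, c=1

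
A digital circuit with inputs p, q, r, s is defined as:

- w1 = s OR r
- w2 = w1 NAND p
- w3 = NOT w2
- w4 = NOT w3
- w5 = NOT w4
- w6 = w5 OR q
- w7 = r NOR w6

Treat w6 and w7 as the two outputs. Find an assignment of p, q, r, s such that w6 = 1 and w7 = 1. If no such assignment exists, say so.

no solution exists

Across all 16 input combinations, none give both w6 = 1 and w7 = 1.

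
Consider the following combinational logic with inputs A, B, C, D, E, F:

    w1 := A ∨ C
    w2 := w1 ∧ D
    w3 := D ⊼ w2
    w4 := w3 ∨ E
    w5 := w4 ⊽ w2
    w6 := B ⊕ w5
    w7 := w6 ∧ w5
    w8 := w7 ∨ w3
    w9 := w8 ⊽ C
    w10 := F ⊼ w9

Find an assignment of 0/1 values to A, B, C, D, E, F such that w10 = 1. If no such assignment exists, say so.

w10 = F ⊼ w9 must be 1, so at least one of F, w9 is 0.
Check with A=0 B=1 C=0 D=0 E=1 F=1:
w1 = A ∨ C = 0 ∨ 0 = 0
w2 = w1 ∧ D = 0 ∧ 0 = 0
w3 = D ⊼ w2 = 0 ⊼ 0 = 1
w4 = w3 ∨ E = 1 ∨ 1 = 1
w5 = w4 ⊽ w2 = 1 ⊽ 0 = 0
w6 = B ⊕ w5 = 1 ⊕ 0 = 1
w7 = w6 ∧ w5 = 1 ∧ 0 = 0
w8 = w7 ∨ w3 = 0 ∨ 1 = 1
w9 = w8 ⊽ C = 1 ⊽ 0 = 0
w10 = F ⊼ w9 = 1 ⊼ 0 = 1
So w10 = 1 as required.

A=0 B=1 C=0 D=0 E=1 F=1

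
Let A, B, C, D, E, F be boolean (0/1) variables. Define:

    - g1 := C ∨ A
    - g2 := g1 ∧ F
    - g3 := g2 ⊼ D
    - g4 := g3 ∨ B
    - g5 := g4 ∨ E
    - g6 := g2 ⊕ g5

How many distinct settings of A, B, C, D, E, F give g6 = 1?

g6 = g2 ⊕ g5 must be 1, so g2 and g5 differ.
Enumerating the 64 input combinations, 43 give g6 = 1 and 21 give g6 = 0.

43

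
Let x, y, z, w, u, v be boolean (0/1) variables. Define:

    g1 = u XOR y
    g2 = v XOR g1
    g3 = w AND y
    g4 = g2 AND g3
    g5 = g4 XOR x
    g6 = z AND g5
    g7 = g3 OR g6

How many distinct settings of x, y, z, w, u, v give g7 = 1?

g7 = g3 OR g6 must be 1, so at least one of g3, g6 is 1.
Enumerating the 64 input combinations, 28 give g7 = 1 and 36 give g7 = 0.

28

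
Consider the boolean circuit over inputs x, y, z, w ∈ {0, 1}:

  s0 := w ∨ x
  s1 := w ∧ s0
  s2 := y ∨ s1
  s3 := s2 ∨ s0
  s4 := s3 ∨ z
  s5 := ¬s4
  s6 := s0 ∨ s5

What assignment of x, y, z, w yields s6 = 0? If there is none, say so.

s6 = s0 ∨ s5 must be 0, so both s0 = 0 and s5 = 0.
s0 = w ∨ x must be 0, so both w = 0 and x = 0.
s5 = ¬s4 must be 0, so s4 = 1.
Check with x=0, y=1, z=0, w=0:
s0 = w ∨ x = 0 ∨ 0 = 0
s1 = w ∧ s0 = 0 ∧ 0 = 0
s2 = y ∨ s1 = 1 ∨ 0 = 1
s3 = s2 ∨ s0 = 1 ∨ 0 = 1
s4 = s3 ∨ z = 1 ∨ 0 = 1
s5 = ¬s4 = ¬1 = 0
s6 = s0 ∨ s5 = 0 ∨ 0 = 0
So s6 = 0 as required.

x=0, y=1, z=0, w=0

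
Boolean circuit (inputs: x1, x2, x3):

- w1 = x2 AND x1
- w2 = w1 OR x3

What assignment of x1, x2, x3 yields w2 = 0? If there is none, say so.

x1=1, x2=0, x3=0

w2 = w1 OR x3 must be 0, so both w1 = 0 and x3 = 0.
w1 = x2 AND x1 must be 0, so at least one of x2, x1 is 0.
Check with x1=1, x2=0, x3=0:
w1 = x2 AND x1 = 0 AND 1 = 0
w2 = w1 OR x3 = 0 OR 0 = 0
So w2 = 0 as required.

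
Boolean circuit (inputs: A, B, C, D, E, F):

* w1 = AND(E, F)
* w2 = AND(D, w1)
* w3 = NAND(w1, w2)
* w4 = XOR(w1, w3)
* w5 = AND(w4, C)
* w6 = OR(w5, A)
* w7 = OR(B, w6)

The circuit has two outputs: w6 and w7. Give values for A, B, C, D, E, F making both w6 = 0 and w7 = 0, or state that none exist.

A=0 B=0 C=0 D=1 E=0 F=0

Check with A=0 B=0 C=0 D=1 E=0 F=0:
w1 = AND(E, F) = AND(0, 0) = 0
w2 = AND(D, w1) = AND(1, 0) = 0
w3 = NAND(w1, w2) = NAND(0, 0) = 1
w4 = XOR(w1, w3) = XOR(0, 1) = 1
w5 = AND(w4, C) = AND(1, 0) = 0
w6 = OR(w5, A) = OR(0, 0) = 0
w7 = OR(B, w6) = OR(0, 0) = 0
So w6 = 0 and w7 = 0.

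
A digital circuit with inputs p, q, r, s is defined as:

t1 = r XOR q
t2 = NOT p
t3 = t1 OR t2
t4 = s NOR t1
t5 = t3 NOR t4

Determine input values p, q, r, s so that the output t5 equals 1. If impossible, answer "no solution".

p=1, q=0, r=0, s=1

t5 = t3 NOR t4 must be 1, so both t3 = 0 and t4 = 0.
Check with p=1, q=0, r=0, s=1:
t1 = r XOR q = 0 XOR 0 = 0
t2 = NOT p = NOT 1 = 0
t3 = t1 OR t2 = 0 OR 0 = 0
t4 = s NOR t1 = 1 NOR 0 = 0
t5 = t3 NOR t4 = 0 NOR 0 = 1
So t5 = 1 as required.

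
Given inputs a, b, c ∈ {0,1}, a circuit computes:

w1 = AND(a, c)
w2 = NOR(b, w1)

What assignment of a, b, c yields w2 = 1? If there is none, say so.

Check with a=0, b=0, c=1:
w1 = AND(a, c) = AND(0, 1) = 0
w2 = NOR(b, w1) = NOR(0, 0) = 1
So w2 = 1 as required.

a=0, b=0, c=1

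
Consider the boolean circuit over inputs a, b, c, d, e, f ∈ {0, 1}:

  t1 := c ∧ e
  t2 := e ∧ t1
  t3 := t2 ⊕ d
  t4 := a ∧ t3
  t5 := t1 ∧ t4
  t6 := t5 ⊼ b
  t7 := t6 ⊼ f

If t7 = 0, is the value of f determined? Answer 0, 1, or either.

1

t7 = t6 ⊼ f must be 0, so both t6 = 1 and f = 1.
Every assignment with t7 = 0 has f = 1; there are 31 such assignment(s).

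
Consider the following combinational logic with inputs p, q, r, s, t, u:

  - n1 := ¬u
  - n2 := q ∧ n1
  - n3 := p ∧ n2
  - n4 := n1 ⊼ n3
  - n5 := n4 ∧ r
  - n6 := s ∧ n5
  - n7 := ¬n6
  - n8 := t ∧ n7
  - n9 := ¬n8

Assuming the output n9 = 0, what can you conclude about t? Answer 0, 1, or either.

1

n9 = ¬n8 must be 0, so n8 = 1.
n8 = t ∧ n7 must be 1, so both t = 1 and n7 = 1.
n7 = ¬n6 must be 1, so n6 = 0.
Every assignment with n9 = 0 has t = 1; there are 25 such assignment(s).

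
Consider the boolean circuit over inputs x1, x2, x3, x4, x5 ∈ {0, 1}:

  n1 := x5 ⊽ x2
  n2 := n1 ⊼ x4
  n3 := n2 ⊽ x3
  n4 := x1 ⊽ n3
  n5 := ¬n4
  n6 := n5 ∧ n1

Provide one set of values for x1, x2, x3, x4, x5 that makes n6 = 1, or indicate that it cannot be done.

n6 = n5 ∧ n1 must be 1, so both n5 = 1 and n1 = 1.
n5 = ¬n4 must be 1, so n4 = 0.
n1 = x5 ⊽ x2 must be 1, so both x5 = 0 and x2 = 0.
Check with x1=1, x2=0, x3=1, x4=0, x5=0:
n1 = x5 ⊽ x2 = 0 ⊽ 0 = 1
n2 = n1 ⊼ x4 = 1 ⊼ 0 = 1
n3 = n2 ⊽ x3 = 1 ⊽ 1 = 0
n4 = x1 ⊽ n3 = 1 ⊽ 0 = 0
n5 = ¬n4 = ¬0 = 1
n6 = n5 ∧ n1 = 1 ∧ 1 = 1
So n6 = 1 as required.

x1=1, x2=0, x3=1, x4=0, x5=0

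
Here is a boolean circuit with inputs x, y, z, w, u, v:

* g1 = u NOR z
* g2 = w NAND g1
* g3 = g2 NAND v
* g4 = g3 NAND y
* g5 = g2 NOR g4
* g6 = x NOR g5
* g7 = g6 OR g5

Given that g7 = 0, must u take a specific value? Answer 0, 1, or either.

either

Both values of u occur among assignments with g7 = 0:
  u=0: x=1, y=0, z=0, w=0, u=0, v=0
  u=1: x=1, y=0, z=0, w=0, u=1, v=0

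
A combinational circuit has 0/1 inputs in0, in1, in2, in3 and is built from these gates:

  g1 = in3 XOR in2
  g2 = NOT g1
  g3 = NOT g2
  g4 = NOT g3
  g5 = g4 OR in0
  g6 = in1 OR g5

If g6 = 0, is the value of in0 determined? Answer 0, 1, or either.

g6 = in1 OR g5 must be 0, so both in1 = 0 and g5 = 0.
g5 = g4 OR in0 must be 0, so both g4 = 0 and in0 = 0.
g4 = NOT g3 must be 0, so g3 = 1.
Every assignment with g6 = 0 has in0 = 0; there are 2 such assignment(s).
  in0=0, in1=0, in2=0, in3=1
  in0=0, in1=0, in2=1, in3=0

0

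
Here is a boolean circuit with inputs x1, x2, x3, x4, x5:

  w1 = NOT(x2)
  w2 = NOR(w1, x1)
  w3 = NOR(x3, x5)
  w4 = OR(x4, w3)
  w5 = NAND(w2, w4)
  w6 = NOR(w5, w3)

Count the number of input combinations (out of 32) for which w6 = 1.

w6 = NOR(w5, w3) must be 1, so both w5 = 0 and w3 = 0.
w5 = NAND(w2, w4) must be 0, so both w2 = 1 and w4 = 1.
w3 = NOR(x3, x5) must be 0, so at least one of x3, x5 is 1.
Enumerating the 32 input combinations, 3 give w6 = 1 and 29 give w6 = 0.

3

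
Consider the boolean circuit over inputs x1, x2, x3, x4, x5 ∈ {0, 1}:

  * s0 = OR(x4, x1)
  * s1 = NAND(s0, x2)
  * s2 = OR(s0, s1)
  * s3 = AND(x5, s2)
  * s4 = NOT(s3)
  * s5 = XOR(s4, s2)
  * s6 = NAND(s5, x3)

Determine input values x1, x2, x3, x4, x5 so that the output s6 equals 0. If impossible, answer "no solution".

Check with x1=1, x2=0, x3=1, x4=0, x5=1:
s0 = OR(x4, x1) = OR(0, 1) = 1
s1 = NAND(s0, x2) = NAND(1, 0) = 1
s2 = OR(s0, s1) = OR(1, 1) = 1
s3 = AND(x5, s2) = AND(1, 1) = 1
s4 = NOT(s3) = NOT 1 = 0
s5 = XOR(s4, s2) = XOR(0, 1) = 1
s6 = NAND(s5, x3) = NAND(1, 1) = 0
So s6 = 0 as required.

x1=1, x2=0, x3=1, x4=0, x5=1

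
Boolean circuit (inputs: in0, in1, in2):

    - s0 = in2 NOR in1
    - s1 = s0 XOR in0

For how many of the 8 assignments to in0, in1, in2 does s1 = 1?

s1 = s0 XOR in0 must be 1, so s0 and in0 differ.
Enumerating the 8 input combinations, 4 give s1 = 1 and 4 give s1 = 0.

4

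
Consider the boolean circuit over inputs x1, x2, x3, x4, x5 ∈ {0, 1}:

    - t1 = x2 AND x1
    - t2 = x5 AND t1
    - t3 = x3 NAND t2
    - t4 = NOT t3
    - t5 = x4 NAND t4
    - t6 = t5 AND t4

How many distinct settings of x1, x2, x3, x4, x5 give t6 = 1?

1

t6 = t5 AND t4 must be 1, so both t5 = 1 and t4 = 1.
t5 = x4 NAND t4 must be 1, so at least one of x4, t4 is 0.
Enumerating the 32 input combinations, 1 give t6 = 1 and 31 give t6 = 0.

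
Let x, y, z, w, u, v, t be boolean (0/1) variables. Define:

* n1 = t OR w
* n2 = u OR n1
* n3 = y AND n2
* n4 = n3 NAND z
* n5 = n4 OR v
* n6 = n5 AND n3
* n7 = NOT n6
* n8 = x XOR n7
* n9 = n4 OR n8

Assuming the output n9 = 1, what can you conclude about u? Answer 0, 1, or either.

either

Both values of u occur among assignments with n9 = 1:
  u=0: x=0, y=0, z=0, w=0, u=0, v=0, t=0
  u=1: x=0, y=0, z=0, w=0, u=1, v=0, t=0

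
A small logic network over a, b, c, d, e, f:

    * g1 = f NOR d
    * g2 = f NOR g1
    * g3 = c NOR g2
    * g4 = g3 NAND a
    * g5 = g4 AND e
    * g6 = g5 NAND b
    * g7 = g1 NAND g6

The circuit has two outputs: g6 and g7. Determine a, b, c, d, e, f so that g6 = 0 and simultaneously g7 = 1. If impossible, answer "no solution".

a=1, b=1, c=0, d=1, e=1, f=0

Check with a=1, b=1, c=0, d=1, e=1, f=0:
g1 = f NOR d = 0 NOR 1 = 0
g2 = f NOR g1 = 0 NOR 0 = 1
g3 = c NOR g2 = 0 NOR 1 = 0
g4 = g3 NAND a = 0 NAND 1 = 1
g5 = g4 AND e = 1 AND 1 = 1
g6 = g5 NAND b = 1 NAND 1 = 0
g7 = g1 NAND g6 = 0 NAND 0 = 1
So g6 = 0 and g7 = 1.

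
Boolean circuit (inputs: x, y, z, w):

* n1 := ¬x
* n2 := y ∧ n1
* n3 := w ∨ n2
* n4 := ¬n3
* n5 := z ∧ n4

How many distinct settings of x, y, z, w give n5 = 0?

n5 = z ∧ n4 must be 0, so at least one of z, n4 is 0.
Enumerating the 16 input combinations, 13 give n5 = 0 and 3 give n5 = 1.

13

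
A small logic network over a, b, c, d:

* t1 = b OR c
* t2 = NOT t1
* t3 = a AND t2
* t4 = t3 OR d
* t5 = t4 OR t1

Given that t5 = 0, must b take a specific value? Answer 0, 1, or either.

0

t5 = t4 OR t1 must be 0, so both t4 = 0 and t1 = 0.
Every assignment with t5 = 0 has b = 0; there are 1 such assignment(s).
  a=0, b=0, c=0, d=0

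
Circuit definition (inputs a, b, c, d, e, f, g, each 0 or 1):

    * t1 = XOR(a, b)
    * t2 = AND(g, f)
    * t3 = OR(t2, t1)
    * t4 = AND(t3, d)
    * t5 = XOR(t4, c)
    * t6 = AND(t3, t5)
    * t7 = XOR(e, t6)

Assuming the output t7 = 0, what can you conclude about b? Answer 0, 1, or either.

Both values of b occur among assignments with t7 = 0:
  b=0: a=0, b=0, c=0, d=0, e=0, f=0, g=0
  b=1: a=0, b=1, c=0, d=0, e=0, f=0, g=0

either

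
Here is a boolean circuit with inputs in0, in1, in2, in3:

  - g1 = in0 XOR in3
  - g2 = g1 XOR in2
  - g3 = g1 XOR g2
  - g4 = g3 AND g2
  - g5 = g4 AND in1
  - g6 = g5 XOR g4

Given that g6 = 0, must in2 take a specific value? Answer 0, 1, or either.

Both values of in2 occur among assignments with g6 = 0:
  in2=0: in0=0, in1=0, in2=0, in3=0
  in2=1: in0=0, in1=0, in2=1, in3=1

either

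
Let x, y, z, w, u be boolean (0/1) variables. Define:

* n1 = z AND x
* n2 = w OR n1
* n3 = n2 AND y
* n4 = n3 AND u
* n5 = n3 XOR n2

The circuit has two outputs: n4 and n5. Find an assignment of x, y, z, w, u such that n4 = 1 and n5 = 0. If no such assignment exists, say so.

x=1, y=1, z=0, w=1, u=1

Check with x=1, y=1, z=0, w=1, u=1:
n1 = z AND x = 0 AND 1 = 0
n2 = w OR n1 = 1 OR 0 = 1
n3 = n2 AND y = 1 AND 1 = 1
n4 = n3 AND u = 1 AND 1 = 1
n5 = n3 XOR n2 = 1 XOR 1 = 0
So n4 = 1 and n5 = 0.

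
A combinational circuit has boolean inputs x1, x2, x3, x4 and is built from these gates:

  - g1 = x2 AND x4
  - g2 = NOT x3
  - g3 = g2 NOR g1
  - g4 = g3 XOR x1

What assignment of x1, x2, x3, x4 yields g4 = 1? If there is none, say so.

x1=1, x2=0, x3=0, x4=1

Check with x1=1, x2=0, x3=0, x4=1:
g1 = x2 AND x4 = 0 AND 1 = 0
g2 = NOT x3 = NOT 0 = 1
g3 = g2 NOR g1 = 1 NOR 0 = 0
g4 = g3 XOR x1 = 0 XOR 1 = 1
So g4 = 1 as required.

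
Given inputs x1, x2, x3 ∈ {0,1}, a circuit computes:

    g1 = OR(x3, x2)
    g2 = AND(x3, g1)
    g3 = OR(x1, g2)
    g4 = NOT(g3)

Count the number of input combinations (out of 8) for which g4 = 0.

g4 = NOT(g3) must be 0, so g3 = 1.
g3 = OR(x1, g2) must be 1, so at least one of x1, g2 is 1.
Satisfying assignments:
  x1=0, x2=0, x3=1
  x1=0, x2=1, x3=1
  x1=1, x2=0, x3=0
  x1=1, x2=0, x3=1
  x1=1, x2=1, x3=0
  x1=1, x2=1, x3=1

6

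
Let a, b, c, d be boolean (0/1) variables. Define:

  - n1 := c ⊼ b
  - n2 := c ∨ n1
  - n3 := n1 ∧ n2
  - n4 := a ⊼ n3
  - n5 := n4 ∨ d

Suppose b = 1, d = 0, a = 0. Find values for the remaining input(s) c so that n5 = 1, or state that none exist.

n5 = n4 ∨ d must be 1, so at least one of n4, d is 1.
Check with b = 1, d = 0, a = 0 and c=1:
n1 = c ⊼ b = 1 ⊼ 1 = 0
n2 = c ∨ n1 = 1 ∨ 0 = 1
n3 = n1 ∧ n2 = 0 ∧ 1 = 0
n4 = a ⊼ n3 = 0 ⊼ 0 = 1
n5 = n4 ∨ d = 1 ∨ 0 = 1
So n5 = 1.

c=1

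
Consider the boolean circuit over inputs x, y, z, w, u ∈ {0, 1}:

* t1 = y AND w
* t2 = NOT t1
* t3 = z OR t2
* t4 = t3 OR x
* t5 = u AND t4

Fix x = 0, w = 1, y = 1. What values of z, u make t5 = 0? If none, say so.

t5 = u AND t4 must be 0, so at least one of u, t4 is 0.
Check with x = 0, w = 1, y = 1 and z=0, u=0:
t1 = y AND w = 1 AND 1 = 1
t2 = NOT t1 = NOT 1 = 0
t3 = z OR t2 = 0 OR 0 = 0
t4 = t3 OR x = 0 OR 0 = 0
t5 = u AND t4 = 0 AND 0 = 0
So t5 = 0.

z=0 u=0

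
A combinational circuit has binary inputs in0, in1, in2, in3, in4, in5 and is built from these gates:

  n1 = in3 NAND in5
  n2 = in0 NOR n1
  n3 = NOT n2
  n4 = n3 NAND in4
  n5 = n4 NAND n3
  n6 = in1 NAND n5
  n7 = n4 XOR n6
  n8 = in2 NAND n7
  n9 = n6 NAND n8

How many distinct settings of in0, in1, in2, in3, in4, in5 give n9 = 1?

25

n9 = n6 NAND n8 must be 1, so at least one of n6, n8 is 0.
Enumerating the 64 input combinations, 25 give n9 = 1 and 39 give n9 = 0.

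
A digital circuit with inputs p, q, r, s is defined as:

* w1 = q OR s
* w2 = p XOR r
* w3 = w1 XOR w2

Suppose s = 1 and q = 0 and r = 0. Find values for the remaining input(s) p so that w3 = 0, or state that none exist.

Check with s = 1 and q = 0 and r = 0 and p=1:
w1 = q OR s = 0 OR 1 = 1
w2 = p XOR r = 1 XOR 0 = 1
w3 = w1 XOR w2 = 1 XOR 1 = 0
So w3 = 0.

p=1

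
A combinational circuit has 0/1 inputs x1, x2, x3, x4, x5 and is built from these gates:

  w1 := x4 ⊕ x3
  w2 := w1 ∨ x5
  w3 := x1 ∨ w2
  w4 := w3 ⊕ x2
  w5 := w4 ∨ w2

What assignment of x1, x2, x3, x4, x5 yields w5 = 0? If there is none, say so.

x1=0 x2=0 x3=1 x4=1 x5=0

w5 = w4 ∨ w2 must be 0, so both w4 = 0 and w2 = 0.
w4 = w3 ⊕ x2 must be 0, so w3 and x2 are equal.
w2 = w1 ∨ x5 must be 0, so both w1 = 0 and x5 = 0.
Check with x1=0 x2=0 x3=1 x4=1 x5=0:
w1 = x4 ⊕ x3 = 1 ⊕ 1 = 0
w2 = w1 ∨ x5 = 0 ∨ 0 = 0
w3 = x1 ∨ w2 = 0 ∨ 0 = 0
w4 = w3 ⊕ x2 = 0 ⊕ 0 = 0
w5 = w4 ∨ w2 = 0 ∨ 0 = 0
So w5 = 0 as required.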